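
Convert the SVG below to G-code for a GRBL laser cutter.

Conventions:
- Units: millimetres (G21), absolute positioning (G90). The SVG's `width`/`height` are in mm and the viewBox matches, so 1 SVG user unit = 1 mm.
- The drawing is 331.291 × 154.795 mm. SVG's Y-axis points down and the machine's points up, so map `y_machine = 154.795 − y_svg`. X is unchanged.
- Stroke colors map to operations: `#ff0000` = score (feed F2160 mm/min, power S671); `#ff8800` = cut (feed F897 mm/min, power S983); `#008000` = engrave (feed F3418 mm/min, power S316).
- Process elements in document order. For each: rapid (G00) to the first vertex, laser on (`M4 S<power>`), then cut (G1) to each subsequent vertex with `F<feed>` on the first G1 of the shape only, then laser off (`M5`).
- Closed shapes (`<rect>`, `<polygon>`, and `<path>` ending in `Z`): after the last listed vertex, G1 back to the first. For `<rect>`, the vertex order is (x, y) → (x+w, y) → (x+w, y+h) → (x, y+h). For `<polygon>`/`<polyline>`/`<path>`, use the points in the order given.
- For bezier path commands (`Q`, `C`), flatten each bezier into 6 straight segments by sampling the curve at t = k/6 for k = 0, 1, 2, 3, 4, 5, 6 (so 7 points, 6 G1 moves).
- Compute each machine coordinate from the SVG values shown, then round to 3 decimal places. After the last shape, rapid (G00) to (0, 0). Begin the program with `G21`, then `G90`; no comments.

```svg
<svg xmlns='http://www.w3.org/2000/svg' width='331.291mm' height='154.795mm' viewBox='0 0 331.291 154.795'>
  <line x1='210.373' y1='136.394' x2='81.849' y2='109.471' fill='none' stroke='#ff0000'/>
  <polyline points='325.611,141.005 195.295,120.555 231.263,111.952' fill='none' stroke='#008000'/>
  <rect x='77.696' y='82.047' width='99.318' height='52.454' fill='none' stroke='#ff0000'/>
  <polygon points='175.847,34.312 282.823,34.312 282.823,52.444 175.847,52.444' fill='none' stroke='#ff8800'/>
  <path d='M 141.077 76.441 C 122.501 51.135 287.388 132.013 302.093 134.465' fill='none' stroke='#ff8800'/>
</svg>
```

G21
G90
G00 X210.373 Y18.401
M4 S671
G1 X81.849 Y45.324 F2160
M5
G00 X325.611 Y13.790
M4 S316
G1 X195.295 Y34.240 F3418
G1 X231.263 Y42.843
M5
G00 X77.696 Y72.748
M4 S671
G1 X177.014 Y72.748 F2160
G1 X177.014 Y20.294
G1 X77.696 Y20.294
G1 X77.696 Y72.748
M5
G00 X175.847 Y120.483
M4 S983
G1 X282.823 Y120.483 F897
G1 X282.823 Y102.351
G1 X175.847 Y102.351
G1 X175.847 Y120.483
M5
G00 X141.077 Y78.354
M4 S983
G1 X145.533 Y83.013 F897
G1 X171.298 Y75.103
G1 X209.105 Y59.751
G1 X249.685 Y42.087
G1 X283.770 Y27.237
G1 X302.093 Y20.330
M5
G00 X0.000 Y0.000

Since the viewBox matches the mm dimensions, user units are millimetres directly. The only transform is the Y-flip y_m = 154.795 − y_svg.

Shape 1 is a line segment drawn with `<line>`. Its stroke #ff0000 means score at S671, F2160. After flipping Y the toolpath is (210.373,18.401) → (81.849,45.324).

Shape 2 is a open polyline drawn with `<polyline>`. Its stroke #008000 means engrave at S316, F3418. After flipping Y the toolpath is (325.611,13.790) → (195.295,34.240) → (231.263,42.843).

Shape 3 is a rectangle drawn with `<rect>`. Its stroke #ff0000 means score at S671, F2160. After flipping Y the toolpath is (77.696,72.748) → (177.014,72.748) → (177.014,20.294) → (77.696,20.294) → (77.696,72.748), returning to the start.

Shape 4 is a rectangle drawn with `<polygon>`. Its stroke #ff8800 means cut at S983, F897. After flipping Y the toolpath is (175.847,120.483) → (282.823,120.483) → (282.823,102.351) → (175.847,102.351) → (175.847,120.483), returning to the start.

Shape 5 is a cubic bezier drawn with `<path>`. Its stroke #ff8800 means cut at S983, F897. After flipping Y the toolpath is (141.077,78.354) → (145.533,83.013) → (171.298,75.103) → (209.105,59.751) → (249.685,42.087) → (283.770,27.237) → (302.093,20.330).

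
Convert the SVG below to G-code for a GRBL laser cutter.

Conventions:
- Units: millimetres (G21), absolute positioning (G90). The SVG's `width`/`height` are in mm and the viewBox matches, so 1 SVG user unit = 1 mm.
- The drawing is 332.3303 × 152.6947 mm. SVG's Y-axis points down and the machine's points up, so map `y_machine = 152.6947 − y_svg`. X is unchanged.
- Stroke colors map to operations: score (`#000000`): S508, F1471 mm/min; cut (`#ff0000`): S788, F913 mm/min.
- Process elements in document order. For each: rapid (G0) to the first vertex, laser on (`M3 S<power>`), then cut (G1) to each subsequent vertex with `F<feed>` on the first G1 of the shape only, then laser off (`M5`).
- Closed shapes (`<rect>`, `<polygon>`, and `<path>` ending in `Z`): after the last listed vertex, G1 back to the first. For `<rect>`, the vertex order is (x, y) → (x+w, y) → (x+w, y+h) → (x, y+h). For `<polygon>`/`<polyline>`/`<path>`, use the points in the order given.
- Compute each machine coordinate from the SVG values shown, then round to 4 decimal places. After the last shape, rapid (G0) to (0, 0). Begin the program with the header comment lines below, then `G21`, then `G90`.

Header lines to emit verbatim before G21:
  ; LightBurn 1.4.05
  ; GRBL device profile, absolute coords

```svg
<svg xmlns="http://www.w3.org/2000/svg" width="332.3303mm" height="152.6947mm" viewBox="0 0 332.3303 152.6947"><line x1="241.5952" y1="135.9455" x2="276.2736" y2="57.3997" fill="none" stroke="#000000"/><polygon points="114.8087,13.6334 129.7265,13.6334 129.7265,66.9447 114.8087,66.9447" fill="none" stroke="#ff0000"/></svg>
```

1 u = 1 mm; y_m = 152.6947 − y.

[1] `<line>` line segment, #000000→score S508 F1471: (241.5952,16.7492) → (276.2736,95.2950)

[2] `<polygon>` rectangle, #ff0000→cut S788 F913: (114.8087,139.0613) → (129.7265,139.0613) → (129.7265,85.7500) → (114.8087,85.7500) → (114.8087,139.0613) (closed)

; LightBurn 1.4.05
; GRBL device profile, absolute coords
G21
G90
G0 X241.5952 Y16.7492
M3 S508
G1 X276.2736 Y95.2950 F1471
M5
G0 X114.8087 Y139.0613
M3 S788
G1 X129.7265 Y139.0613 F913
G1 X129.7265 Y85.7500
G1 X114.8087 Y85.7500
G1 X114.8087 Y139.0613
M5
G0 X0.0000 Y0.0000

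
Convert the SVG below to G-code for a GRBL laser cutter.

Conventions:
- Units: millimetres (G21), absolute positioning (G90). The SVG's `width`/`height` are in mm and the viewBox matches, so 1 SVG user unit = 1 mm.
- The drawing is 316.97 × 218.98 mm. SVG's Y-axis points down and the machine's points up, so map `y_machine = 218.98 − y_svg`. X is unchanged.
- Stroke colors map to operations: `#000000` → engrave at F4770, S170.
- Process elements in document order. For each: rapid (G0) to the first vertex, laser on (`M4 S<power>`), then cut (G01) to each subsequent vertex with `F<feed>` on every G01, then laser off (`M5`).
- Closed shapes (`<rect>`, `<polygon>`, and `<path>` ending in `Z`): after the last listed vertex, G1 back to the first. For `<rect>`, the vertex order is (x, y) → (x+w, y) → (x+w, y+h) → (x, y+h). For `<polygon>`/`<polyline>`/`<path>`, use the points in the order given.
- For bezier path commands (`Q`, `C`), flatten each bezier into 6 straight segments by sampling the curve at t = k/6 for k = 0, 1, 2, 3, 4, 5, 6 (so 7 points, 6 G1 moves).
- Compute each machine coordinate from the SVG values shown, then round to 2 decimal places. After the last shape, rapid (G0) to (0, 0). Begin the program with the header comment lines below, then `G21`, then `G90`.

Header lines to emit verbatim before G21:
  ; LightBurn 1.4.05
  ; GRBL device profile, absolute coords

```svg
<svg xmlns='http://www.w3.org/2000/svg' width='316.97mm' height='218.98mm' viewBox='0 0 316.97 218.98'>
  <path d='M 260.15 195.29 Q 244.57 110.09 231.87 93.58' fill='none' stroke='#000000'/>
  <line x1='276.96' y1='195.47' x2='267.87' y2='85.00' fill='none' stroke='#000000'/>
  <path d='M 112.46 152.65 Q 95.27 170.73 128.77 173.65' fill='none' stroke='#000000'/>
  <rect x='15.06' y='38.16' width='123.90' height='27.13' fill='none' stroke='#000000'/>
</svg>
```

Since the viewBox matches the mm dimensions, user units are millimetres directly. The only transform is the Y-flip y_m = 218.98 − y_svg.

Shape 1 is a quadratic bezier drawn with `<path>`. Its stroke #000000 means engrave at S170, F4770. After flipping Y the toolpath is (260.15,23.69) → (255.04,50.18) → (250.08,72.86) → (245.29,91.72) → (240.66,106.76) → (236.18,117.99) → (231.87,125.40).

Shape 2 is a line segment drawn with `<line>`. Its stroke #000000 means engrave at S170, F4770. After flipping Y the toolpath is (276.96,23.51) → (267.87,133.98).

Shape 3 is a quadratic bezier drawn with `<path>`. Its stroke #000000 means engrave at S170, F4770. After flipping Y the toolpath is (112.46,66.33) → (108.14,60.72) → (106.63,55.96) → (107.94,52.04) → (112.07,48.96) → (119.01,46.72) → (128.77,45.33).

Shape 4 is a rectangle drawn with `<rect>`. Its stroke #000000 means engrave at S170, F4770. After flipping Y the toolpath is (15.06,180.82) → (138.96,180.82) → (138.96,153.69) → (15.06,153.69) → (15.06,180.82), returning to the start.

; LightBurn 1.4.05
; GRBL device profile, absolute coords
G21
G90
G0 X260.15 Y23.69
M4 S170
G01 X255.04 Y50.18 F4770
G01 X250.08 Y72.86 F4770
G01 X245.29 Y91.72 F4770
G01 X240.66 Y106.76 F4770
G01 X236.18 Y117.99 F4770
G01 X231.87 Y125.40 F4770
M5
G0 X276.96 Y23.51
M4 S170
G01 X267.87 Y133.98 F4770
M5
G0 X112.46 Y66.33
M4 S170
G01 X108.14 Y60.72 F4770
G01 X106.63 Y55.96 F4770
G01 X107.94 Y52.04 F4770
G01 X112.07 Y48.96 F4770
G01 X119.01 Y46.72 F4770
G01 X128.77 Y45.33 F4770
M5
G0 X15.06 Y180.82
M4 S170
G01 X138.96 Y180.82 F4770
G01 X138.96 Y153.69 F4770
G01 X15.06 Y153.69 F4770
G01 X15.06 Y180.82 F4770
M5
G0 X0.00 Y0.00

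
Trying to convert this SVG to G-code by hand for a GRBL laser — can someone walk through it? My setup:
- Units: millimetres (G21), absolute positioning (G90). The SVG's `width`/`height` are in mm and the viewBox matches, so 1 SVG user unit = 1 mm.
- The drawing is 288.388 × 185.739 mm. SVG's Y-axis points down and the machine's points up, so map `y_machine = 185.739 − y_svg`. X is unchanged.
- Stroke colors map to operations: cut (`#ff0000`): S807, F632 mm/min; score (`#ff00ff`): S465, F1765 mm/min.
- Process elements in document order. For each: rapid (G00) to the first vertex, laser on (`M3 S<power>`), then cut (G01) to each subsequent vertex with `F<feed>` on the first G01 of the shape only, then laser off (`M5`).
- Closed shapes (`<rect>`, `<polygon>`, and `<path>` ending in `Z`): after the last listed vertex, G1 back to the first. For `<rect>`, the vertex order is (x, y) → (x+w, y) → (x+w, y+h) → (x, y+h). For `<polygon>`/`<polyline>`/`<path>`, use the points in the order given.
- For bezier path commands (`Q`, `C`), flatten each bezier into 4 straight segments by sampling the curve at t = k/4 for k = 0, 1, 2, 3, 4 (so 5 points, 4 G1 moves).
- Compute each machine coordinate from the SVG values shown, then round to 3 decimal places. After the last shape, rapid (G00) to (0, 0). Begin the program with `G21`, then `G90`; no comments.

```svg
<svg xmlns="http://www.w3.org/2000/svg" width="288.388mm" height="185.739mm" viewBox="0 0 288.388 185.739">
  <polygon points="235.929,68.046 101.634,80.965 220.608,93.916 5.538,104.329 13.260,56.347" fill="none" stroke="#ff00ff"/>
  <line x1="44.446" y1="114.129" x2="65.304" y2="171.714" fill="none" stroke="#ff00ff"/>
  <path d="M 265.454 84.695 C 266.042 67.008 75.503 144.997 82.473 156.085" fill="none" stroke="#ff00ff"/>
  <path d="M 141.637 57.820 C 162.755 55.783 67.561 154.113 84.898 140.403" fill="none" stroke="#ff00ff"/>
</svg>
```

Since the viewBox matches the mm dimensions, user units are millimetres directly. The only transform is the Y-flip y_m = 185.739 − y_svg.

Shape 1 is a closed polygon drawn with `<polygon>`. Its stroke #ff00ff means score at S465, F1765. After flipping Y the toolpath is (235.929,117.693) → (101.634,104.774) → (220.608,91.823) → (5.538,81.410) → (13.260,129.392) → (235.929,117.693), returning to the start.

Shape 2 is a line segment drawn with `<line>`. Its stroke #ff00ff means score at S465, F1765. After flipping Y the toolpath is (44.446,71.610) → (65.304,14.025).

Shape 3 is a cubic bezier drawn with `<path>`. Its stroke #ff00ff means score at S465, F1765. After flipping Y the toolpath is (265.454,101.044) → (236.131,98.910) → (171.570,76.140) → (108.206,47.974) → (82.473,29.654).

Shape 4 is a cubic bezier drawn with `<path>`. Its stroke #ff00ff means score at S465, F1765. After flipping Y the toolpath is (141.637,127.919) → (139.243,113.947) → (114.685,82.250) → (89.419,52.742) → (84.898,45.336).

G21
G90
G00 X235.929 Y117.693
M3 S465
G01 X101.634 Y104.774 F1765
G01 X220.608 Y91.823
G01 X5.538 Y81.410
G01 X13.260 Y129.392
G01 X235.929 Y117.693
M5
G00 X44.446 Y71.610
M3 S465
G01 X65.304 Y14.025 F1765
M5
G00 X265.454 Y101.044
M3 S465
G01 X236.131 Y98.910 F1765
G01 X171.570 Y76.140
G01 X108.206 Y47.974
G01 X82.473 Y29.654
M5
G00 X141.637 Y127.919
M3 S465
G01 X139.243 Y113.947 F1765
G01 X114.685 Y82.250
G01 X89.419 Y52.742
G01 X84.898 Y45.336
M5
G00 X0.000 Y0.000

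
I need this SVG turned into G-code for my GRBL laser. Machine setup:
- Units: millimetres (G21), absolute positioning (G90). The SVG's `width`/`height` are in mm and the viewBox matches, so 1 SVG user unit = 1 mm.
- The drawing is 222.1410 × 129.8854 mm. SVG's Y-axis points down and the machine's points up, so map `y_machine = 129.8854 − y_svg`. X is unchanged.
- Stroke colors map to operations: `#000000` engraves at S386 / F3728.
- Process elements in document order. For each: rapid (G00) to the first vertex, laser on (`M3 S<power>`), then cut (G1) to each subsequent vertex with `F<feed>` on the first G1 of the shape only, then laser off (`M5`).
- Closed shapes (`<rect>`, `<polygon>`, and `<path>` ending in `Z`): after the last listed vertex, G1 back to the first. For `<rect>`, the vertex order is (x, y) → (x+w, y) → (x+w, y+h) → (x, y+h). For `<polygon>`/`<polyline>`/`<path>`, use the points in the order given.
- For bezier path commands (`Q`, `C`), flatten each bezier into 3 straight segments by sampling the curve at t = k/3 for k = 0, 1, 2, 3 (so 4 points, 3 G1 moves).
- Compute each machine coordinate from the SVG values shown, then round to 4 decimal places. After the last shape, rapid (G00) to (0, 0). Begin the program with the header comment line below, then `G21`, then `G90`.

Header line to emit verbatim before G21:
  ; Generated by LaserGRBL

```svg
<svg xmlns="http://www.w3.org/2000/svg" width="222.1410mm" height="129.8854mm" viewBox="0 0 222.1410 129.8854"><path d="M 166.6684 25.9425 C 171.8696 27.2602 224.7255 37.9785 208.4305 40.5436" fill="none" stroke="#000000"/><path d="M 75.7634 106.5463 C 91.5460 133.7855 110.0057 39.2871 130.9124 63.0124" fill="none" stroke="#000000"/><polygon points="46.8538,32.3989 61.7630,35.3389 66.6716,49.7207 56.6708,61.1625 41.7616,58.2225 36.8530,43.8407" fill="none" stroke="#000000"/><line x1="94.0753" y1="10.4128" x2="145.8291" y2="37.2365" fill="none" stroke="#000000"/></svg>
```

Since the viewBox matches the mm dimensions, user units are millimetres directly. The only transform is the Y-flip y_m = 129.8854 − y_svg.

Shape 1 is a cubic bezier drawn with `<path>`. Its stroke #000000 means engrave at S386, F3728. After flipping Y the toolpath is (166.6684,103.9429) → (183.4284,100.1418) → (206.0013,93.9745) → (208.4305,89.3418).

Shape 2 is a cubic bezier drawn with `<path>`. Its stroke #000000 means engrave at S386, F3728. After flipping Y the toolpath is (75.7634,23.3391) → (92.4298,27.7916) → (110.8299,60.0779) → (130.9124,66.8730).

Shape 3 is a regular polygon drawn with `<polygon>`. Its stroke #000000 means engrave at S386, F3728. After flipping Y the toolpath is (46.8538,97.4865) → (61.7630,94.5465) → (66.6716,80.1647) → (56.6708,68.7229) → (41.7616,71.6629) → (36.8530,86.0447) → (46.8538,97.4865), returning to the start.

Shape 4 is a line segment drawn with `<line>`. Its stroke #000000 means engrave at S386, F3728. After flipping Y the toolpath is (94.0753,119.4726) → (145.8291,92.6489).

; Generated by LaserGRBL
G21
G90
G00 X166.6684 Y103.9429
M3 S386
G1 X183.4284 Y100.1418 F3728
G1 X206.0013 Y93.9745
G1 X208.4305 Y89.3418
M5
G00 X75.7634 Y23.3391
M3 S386
G1 X92.4298 Y27.7916 F3728
G1 X110.8299 Y60.0779
G1 X130.9124 Y66.8730
M5
G00 X46.8538 Y97.4865
M3 S386
G1 X61.7630 Y94.5465 F3728
G1 X66.6716 Y80.1647
G1 X56.6708 Y68.7229
G1 X41.7616 Y71.6629
G1 X36.8530 Y86.0447
G1 X46.8538 Y97.4865
M5
G00 X94.0753 Y119.4726
M3 S386
G1 X145.8291 Y92.6489 F3728
M5
G00 X0.0000 Y0.0000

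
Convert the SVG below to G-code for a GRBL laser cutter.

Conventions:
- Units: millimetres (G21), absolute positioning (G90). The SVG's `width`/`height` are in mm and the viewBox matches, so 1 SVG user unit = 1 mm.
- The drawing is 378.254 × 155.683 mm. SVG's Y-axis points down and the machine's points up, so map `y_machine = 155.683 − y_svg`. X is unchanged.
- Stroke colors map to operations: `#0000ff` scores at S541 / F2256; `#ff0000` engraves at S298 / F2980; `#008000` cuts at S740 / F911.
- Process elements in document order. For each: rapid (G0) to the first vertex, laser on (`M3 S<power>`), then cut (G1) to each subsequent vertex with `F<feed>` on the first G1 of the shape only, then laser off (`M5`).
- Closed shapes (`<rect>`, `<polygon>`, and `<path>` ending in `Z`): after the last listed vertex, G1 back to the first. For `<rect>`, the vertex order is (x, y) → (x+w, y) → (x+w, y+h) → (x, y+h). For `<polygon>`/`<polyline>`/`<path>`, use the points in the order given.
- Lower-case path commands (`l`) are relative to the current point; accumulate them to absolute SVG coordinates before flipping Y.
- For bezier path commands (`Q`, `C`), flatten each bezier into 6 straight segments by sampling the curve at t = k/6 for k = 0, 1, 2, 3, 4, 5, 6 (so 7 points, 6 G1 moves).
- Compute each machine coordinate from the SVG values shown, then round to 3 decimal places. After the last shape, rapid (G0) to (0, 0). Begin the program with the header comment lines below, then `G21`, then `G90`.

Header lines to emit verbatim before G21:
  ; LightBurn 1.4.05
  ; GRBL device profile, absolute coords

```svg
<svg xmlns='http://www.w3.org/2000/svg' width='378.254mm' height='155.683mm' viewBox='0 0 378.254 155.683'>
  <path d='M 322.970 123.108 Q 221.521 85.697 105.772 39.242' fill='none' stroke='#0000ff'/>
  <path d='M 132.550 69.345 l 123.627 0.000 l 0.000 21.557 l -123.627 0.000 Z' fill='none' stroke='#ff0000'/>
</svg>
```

1 u = 1 mm; y_m = 155.683 − y.

[1] `<path>` quadratic bezier, #0000ff→score S541 F2256: (322.970,32.575) → (288.756,45.297) → (253.748,58.521) → (217.946,72.247) → (181.349,86.476) → (143.958,101.207) → (105.772,116.441)

[2] `<path>` rectangle, #ff0000→engrave S298 F2980: (132.550,86.338) → (256.177,86.338) → (256.177,64.781) → (132.550,64.781) → (132.550,86.338) (closed)

; LightBurn 1.4.05
; GRBL device profile, absolute coords
G21
G90
G0 X322.970 Y32.575
M3 S541
G1 X288.756 Y45.297 F2256
G1 X253.748 Y58.521
G1 X217.946 Y72.247
G1 X181.349 Y86.476
G1 X143.958 Y101.207
G1 X105.772 Y116.441
M5
G0 X132.550 Y86.338
M3 S298
G1 X256.177 Y86.338 F2980
G1 X256.177 Y64.781
G1 X132.550 Y64.781
G1 X132.550 Y86.338
M5
G0 X0.000 Y0.000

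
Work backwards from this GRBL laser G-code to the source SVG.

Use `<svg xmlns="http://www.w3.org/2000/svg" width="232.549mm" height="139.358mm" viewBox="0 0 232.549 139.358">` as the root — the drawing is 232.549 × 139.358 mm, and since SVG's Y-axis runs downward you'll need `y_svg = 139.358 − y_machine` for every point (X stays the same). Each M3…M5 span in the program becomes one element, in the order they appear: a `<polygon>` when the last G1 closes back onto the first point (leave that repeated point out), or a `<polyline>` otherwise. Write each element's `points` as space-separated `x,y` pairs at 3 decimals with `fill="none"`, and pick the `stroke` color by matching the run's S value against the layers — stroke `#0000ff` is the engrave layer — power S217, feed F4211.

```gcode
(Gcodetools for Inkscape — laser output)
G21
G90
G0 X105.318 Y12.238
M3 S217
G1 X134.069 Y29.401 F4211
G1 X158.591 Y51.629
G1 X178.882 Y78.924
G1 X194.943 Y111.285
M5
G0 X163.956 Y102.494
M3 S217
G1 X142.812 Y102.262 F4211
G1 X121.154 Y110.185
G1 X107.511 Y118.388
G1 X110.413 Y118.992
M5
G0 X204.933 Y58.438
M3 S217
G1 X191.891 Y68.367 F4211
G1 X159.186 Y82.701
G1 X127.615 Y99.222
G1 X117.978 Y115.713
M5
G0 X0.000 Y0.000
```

Each laser-on run becomes one SVG element. Flip Y back into SVG space with y_svg = 139.358 − y_machine. Every run uses S217, so all elements get stroke `#0000ff` (engrave).

Run 1: The run is open, so emit a `<polyline>` with points (Y-flipped): 105.318,127.120 134.069,109.957 158.591,87.729 178.882,60.434 194.943,28.073.

Run 2: The run is open, so emit a `<polyline>` with points (Y-flipped): 163.956,36.864 142.812,37.096 121.154,29.173 107.511,20.970 110.413,20.366.

Run 3: The run is open, so emit a `<polyline>` with points (Y-flipped): 204.933,80.920 191.891,70.991 159.186,56.657 127.615,40.136 117.978,23.645.

<svg xmlns="http://www.w3.org/2000/svg" width="232.549mm" height="139.358mm" viewBox="0 0 232.549 139.358">
  <polyline points="105.318,127.120 134.069,109.957 158.591,87.729 178.882,60.434 194.943,28.073" fill="none" stroke="#0000ff"/>
  <polyline points="163.956,36.864 142.812,37.096 121.154,29.173 107.511,20.970 110.413,20.366" fill="none" stroke="#0000ff"/>
  <polyline points="204.933,80.920 191.891,70.991 159.186,56.657 127.615,40.136 117.978,23.645" fill="none" stroke="#0000ff"/>
</svg>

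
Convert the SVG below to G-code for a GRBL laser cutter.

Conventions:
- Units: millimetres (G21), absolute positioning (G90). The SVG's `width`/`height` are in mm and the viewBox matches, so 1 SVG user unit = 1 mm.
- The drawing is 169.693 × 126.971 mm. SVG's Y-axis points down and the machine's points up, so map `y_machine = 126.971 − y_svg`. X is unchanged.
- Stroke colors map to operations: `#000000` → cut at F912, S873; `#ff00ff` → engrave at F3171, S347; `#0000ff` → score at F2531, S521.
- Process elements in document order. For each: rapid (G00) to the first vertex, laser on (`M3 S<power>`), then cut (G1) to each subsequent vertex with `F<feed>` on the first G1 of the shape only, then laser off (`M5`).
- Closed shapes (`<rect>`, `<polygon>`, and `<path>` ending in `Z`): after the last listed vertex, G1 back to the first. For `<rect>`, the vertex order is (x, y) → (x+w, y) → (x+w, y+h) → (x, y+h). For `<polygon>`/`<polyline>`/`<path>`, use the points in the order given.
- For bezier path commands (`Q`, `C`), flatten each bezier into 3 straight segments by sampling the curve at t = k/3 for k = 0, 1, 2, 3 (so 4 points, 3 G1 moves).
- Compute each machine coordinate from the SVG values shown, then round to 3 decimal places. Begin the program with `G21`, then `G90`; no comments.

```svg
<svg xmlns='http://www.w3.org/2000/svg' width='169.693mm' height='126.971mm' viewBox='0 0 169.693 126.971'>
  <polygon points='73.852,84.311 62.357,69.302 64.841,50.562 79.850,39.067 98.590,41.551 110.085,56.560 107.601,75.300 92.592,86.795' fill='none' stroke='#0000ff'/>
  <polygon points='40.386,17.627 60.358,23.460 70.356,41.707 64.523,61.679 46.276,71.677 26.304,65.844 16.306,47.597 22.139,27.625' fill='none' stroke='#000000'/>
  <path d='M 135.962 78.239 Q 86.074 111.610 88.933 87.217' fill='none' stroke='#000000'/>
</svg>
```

viewBox `0 0 169.693 126.971` with mm width/height → 1 unit = 1 mm. Flip: y_m = 126.971 − y_svg.

**Shape 1** — `<polygon>` regular polygon, stroke `#0000ff` → score (S521, F2531). Machine vertices: (73.852,42.660) → (62.357,57.669) → (64.841,76.409) → (79.850,87.904) → (98.590,85.420) → (110.085,70.411) → (107.601,51.671) → (92.592,40.176) → (73.852,42.660). Closed: final G1 returns to the first vertex.

**Shape 2** — `<polygon>` regular polygon, stroke `#000000` → cut (S873, F912). Machine vertices: (40.386,109.344) → (60.358,103.511) → (70.356,85.264) → (64.523,65.292) → (46.276,55.294) → (26.304,61.127) → (16.306,79.374) → (22.139,99.346) → (40.386,109.344). Closed: final G1 returns to the first vertex.

**Shape 3** — `<path>` quadratic bezier, stroke `#000000` → cut (S873, F912). Control points (SVG): P0=(135.962,78.239), P1=(86.074,111.610), P2=(88.933,87.217); sampled at t=k/3. Machine vertices: (135.962,48.732) → (108.564,32.903) → (92.888,29.910) → (88.933,39.754). Open path.

G21
G90
G00 X73.852 Y42.660
M3 S521
G1 X62.357 Y57.669 F2531
G1 X64.841 Y76.409
G1 X79.850 Y87.904
G1 X98.590 Y85.420
G1 X110.085 Y70.411
G1 X107.601 Y51.671
G1 X92.592 Y40.176
G1 X73.852 Y42.660
M5
G00 X40.386 Y109.344
M3 S873
G1 X60.358 Y103.511 F912
G1 X70.356 Y85.264
G1 X64.523 Y65.292
G1 X46.276 Y55.294
G1 X26.304 Y61.127
G1 X16.306 Y79.374
G1 X22.139 Y99.346
G1 X40.386 Y109.344
M5
G00 X135.962 Y48.732
M3 S873
G1 X108.564 Y32.903 F912
G1 X92.888 Y29.910
G1 X88.933 Y39.754
M5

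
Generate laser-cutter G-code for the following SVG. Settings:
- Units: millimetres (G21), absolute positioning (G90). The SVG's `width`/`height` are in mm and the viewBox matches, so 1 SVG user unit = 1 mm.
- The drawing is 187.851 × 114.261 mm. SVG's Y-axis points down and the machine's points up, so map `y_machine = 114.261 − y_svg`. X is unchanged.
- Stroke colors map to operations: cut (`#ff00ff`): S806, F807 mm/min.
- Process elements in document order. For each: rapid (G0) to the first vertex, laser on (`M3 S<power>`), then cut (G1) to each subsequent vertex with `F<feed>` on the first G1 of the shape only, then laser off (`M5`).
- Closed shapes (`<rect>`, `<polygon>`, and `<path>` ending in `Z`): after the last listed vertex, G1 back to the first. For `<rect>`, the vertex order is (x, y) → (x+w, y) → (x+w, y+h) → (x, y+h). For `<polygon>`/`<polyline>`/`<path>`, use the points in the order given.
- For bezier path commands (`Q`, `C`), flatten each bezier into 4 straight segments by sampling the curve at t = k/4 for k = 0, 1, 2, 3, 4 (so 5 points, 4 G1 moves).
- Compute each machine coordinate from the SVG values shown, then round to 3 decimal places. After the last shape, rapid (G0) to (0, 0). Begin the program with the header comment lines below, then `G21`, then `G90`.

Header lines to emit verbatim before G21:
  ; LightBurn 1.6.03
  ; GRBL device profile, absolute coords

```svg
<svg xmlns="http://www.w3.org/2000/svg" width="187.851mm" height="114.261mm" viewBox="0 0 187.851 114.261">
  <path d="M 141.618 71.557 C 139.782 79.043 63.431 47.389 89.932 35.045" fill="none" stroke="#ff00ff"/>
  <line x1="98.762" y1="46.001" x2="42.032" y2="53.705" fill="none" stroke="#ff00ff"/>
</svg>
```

; LightBurn 1.6.03
; GRBL device profile, absolute coords
G21
G90
G0 X141.618 Y42.704
M3 S806
G1 X129.041 Y43.515 F807
G1 X105.149 Y53.524
G1 X86.570 Y67.251
G1 X89.932 Y79.216
M5
G0 X98.762 Y68.260
M3 S806
G1 X42.032 Y60.556 F807
M5
G0 X0.000 Y0.000

1 u = 1 mm; y_m = 114.261 − y.

[1] `<path>` cubic bezier, #ff00ff→cut S806 F807: (141.618,42.704) → (129.041,43.515) → (105.149,53.524) → (86.570,67.251) → (89.932,79.216)

[2] `<line>` line segment, #ff00ff→cut S806 F807: (98.762,68.260) → (42.032,60.556)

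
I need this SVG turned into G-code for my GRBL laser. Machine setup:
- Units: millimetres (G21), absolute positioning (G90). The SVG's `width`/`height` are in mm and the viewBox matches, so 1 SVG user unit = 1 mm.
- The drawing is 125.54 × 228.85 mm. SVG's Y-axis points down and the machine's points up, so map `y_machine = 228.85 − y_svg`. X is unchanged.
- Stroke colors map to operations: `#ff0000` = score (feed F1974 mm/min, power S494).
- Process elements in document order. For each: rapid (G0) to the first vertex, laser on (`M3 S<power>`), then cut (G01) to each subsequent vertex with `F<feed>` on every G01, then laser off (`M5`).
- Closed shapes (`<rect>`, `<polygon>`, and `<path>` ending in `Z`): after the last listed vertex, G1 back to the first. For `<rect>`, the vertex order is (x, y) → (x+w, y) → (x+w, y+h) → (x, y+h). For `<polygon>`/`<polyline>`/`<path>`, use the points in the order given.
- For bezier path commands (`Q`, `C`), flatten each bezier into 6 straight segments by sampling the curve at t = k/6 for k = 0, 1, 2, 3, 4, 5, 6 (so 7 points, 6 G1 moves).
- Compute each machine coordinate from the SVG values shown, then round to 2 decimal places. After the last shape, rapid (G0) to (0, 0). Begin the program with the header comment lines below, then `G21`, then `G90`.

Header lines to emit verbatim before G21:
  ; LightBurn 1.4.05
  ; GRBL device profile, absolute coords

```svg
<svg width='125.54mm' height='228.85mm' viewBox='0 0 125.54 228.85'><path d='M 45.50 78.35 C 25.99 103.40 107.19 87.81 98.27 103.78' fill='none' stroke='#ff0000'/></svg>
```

viewBox `0 0 125.54 228.85` with mm width/height → 1 unit = 1 mm. Flip: y_m = 228.85 − y_svg.

**Shape 1** — `<path>` cubic bezier, stroke `#ff0000` → score (S494, F1974). Control points (SVG): P0=(45.50,78.35), P1=(25.99,103.40), P2=(107.19,87.81), P3=(98.27,103.78); sampled at t=k/6. Machine vertices: (45.50,150.50) → (43.25,141.03) → (52.49,136.32) → (67.91,134.38) → (84.22,133.19) → (96.10,130.76) → (98.27,125.07). Open path.

; LightBurn 1.4.05
; GRBL device profile, absolute coords
G21
G90
G0 X45.50 Y150.50
M3 S494
G01 X43.25 Y141.03 F1974
G01 X52.49 Y136.32 F1974
G01 X67.91 Y134.38 F1974
G01 X84.22 Y133.19 F1974
G01 X96.10 Y130.76 F1974
G01 X98.27 Y125.07 F1974
M5
G0 X0.00 Y0.00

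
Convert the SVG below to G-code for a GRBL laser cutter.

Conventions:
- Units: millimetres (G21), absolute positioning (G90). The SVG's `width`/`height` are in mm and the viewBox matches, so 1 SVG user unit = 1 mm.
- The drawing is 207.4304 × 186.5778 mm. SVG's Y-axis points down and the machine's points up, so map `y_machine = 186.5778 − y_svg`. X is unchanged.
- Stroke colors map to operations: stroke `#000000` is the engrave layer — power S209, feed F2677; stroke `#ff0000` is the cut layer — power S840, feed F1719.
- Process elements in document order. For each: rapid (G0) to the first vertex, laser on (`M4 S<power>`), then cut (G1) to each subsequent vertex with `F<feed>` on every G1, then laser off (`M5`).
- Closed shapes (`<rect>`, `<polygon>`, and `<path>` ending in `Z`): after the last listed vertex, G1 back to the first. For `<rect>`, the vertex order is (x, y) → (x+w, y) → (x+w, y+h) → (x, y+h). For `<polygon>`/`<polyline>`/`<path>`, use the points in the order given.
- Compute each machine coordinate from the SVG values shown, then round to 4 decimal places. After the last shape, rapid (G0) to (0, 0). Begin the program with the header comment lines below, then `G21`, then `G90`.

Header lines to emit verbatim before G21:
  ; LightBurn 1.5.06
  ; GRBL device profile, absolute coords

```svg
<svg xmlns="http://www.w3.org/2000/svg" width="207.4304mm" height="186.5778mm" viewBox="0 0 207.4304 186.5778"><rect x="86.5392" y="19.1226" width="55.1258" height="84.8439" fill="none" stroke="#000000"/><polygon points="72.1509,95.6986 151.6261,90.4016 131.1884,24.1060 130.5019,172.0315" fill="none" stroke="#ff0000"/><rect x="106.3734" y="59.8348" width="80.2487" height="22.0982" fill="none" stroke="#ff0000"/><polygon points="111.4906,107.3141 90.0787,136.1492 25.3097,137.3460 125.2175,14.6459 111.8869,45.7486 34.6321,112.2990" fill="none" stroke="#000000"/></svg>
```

Since the viewBox matches the mm dimensions, user units are millimetres directly. The only transform is the Y-flip y_m = 186.5778 − y_svg.

Shape 1 is a rectangle drawn with `<rect>`. Its stroke #000000 means engrave at S209, F2677. After flipping Y the toolpath is (86.5392,167.4552) → (141.6650,167.4552) → (141.6650,82.6113) → (86.5392,82.6113) → (86.5392,167.4552), returning to the start.

Shape 2 is a closed polygon drawn with `<polygon>`. Its stroke #ff0000 means cut at S840, F1719. After flipping Y the toolpath is (72.1509,90.8792) → (151.6261,96.1762) → (131.1884,162.4718) → (130.5019,14.5463) → (72.1509,90.8792), returning to the start.

Shape 3 is a rectangle drawn with `<rect>`. Its stroke #ff0000 means cut at S840, F1719. After flipping Y the toolpath is (106.3734,126.7430) → (186.6221,126.7430) → (186.6221,104.6448) → (106.3734,104.6448) → (106.3734,126.7430), returning to the start.

Shape 4 is a closed polygon drawn with `<polygon>`. Its stroke #000000 means engrave at S209, F2677. After flipping Y the toolpath is (111.4906,79.2637) → (90.0787,50.4286) → (25.3097,49.2318) → (125.2175,171.9319) → (111.8869,140.8292) → (34.6321,74.2788) → (111.4906,79.2637), returning to the start.

; LightBurn 1.5.06
; GRBL device profile, absolute coords
G21
G90
G0 X86.5392 Y167.4552
M4 S209
G1 X141.6650 Y167.4552 F2677
G1 X141.6650 Y82.6113 F2677
G1 X86.5392 Y82.6113 F2677
G1 X86.5392 Y167.4552 F2677
M5
G0 X72.1509 Y90.8792
M4 S840
G1 X151.6261 Y96.1762 F1719
G1 X131.1884 Y162.4718 F1719
G1 X130.5019 Y14.5463 F1719
G1 X72.1509 Y90.8792 F1719
M5
G0 X106.3734 Y126.7430
M4 S840
G1 X186.6221 Y126.7430 F1719
G1 X186.6221 Y104.6448 F1719
G1 X106.3734 Y104.6448 F1719
G1 X106.3734 Y126.7430 F1719
M5
G0 X111.4906 Y79.2637
M4 S209
G1 X90.0787 Y50.4286 F2677
G1 X25.3097 Y49.2318 F2677
G1 X125.2175 Y171.9319 F2677
G1 X111.8869 Y140.8292 F2677
G1 X34.6321 Y74.2788 F2677
G1 X111.4906 Y79.2637 F2677
M5
G0 X0.0000 Y0.0000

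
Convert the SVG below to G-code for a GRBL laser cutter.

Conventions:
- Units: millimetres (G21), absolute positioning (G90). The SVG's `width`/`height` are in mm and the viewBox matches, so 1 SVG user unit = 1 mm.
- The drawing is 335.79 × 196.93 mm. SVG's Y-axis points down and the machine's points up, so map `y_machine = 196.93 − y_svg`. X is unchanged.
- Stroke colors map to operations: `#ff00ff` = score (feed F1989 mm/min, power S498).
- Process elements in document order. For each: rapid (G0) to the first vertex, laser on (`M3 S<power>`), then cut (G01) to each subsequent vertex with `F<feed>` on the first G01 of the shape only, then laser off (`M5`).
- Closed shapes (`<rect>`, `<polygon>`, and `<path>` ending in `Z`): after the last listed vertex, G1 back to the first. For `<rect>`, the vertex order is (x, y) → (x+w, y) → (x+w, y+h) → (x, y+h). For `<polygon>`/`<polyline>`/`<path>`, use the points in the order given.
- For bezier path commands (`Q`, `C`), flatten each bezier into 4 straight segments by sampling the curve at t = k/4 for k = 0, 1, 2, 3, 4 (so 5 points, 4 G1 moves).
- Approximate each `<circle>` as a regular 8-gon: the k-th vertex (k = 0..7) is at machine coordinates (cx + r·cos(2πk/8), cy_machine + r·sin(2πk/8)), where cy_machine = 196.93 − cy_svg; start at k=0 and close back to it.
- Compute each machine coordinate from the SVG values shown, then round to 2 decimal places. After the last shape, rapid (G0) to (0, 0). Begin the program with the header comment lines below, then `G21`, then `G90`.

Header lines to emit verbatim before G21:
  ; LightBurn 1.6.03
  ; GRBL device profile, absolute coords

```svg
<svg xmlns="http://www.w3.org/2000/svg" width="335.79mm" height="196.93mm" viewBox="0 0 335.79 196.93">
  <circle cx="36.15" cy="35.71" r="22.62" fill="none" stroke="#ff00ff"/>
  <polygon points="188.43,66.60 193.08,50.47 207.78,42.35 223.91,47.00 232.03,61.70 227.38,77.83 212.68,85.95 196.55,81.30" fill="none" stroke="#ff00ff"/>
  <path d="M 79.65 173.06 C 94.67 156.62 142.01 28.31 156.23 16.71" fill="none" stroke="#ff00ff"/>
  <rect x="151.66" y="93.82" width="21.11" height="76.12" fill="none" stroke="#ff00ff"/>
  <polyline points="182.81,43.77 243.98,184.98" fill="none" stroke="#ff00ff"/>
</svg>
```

; LightBurn 1.6.03
; GRBL device profile, absolute coords
G21
G90
G0 X58.77 Y161.22
M3 S498
G01 X52.14 Y177.21 F1989
G01 X36.15 Y183.84
G01 X20.16 Y177.21
G01 X13.53 Y161.22
G01 X20.16 Y145.23
G01 X36.15 Y138.60
G01 X52.14 Y145.23
G01 X58.77 Y161.22
M5
G0 X188.43 Y130.33
M3 S498
G01 X193.08 Y146.46 F1989
G01 X207.78 Y154.58
G01 X223.91 Y149.93
G01 X232.03 Y135.23
G01 X227.38 Y119.10
G01 X212.68 Y110.98
G01 X196.55 Y115.63
G01 X188.43 Y130.33
M5
G0 X79.65 Y23.87
M3 S498
G01 X95.95 Y53.60 F1989
G01 X118.24 Y103.86
G01 X140.38 Y153.21
G01 X156.23 Y180.22
M5
G0 X151.66 Y103.11
M3 S498
G01 X172.77 Y103.11 F1989
G01 X172.77 Y26.99
G01 X151.66 Y26.99
G01 X151.66 Y103.11
M5
G0 X182.81 Y153.16
M3 S498
G01 X243.98 Y11.95 F1989
M5
G0 X0.00 Y0.00

1 u = 1 mm; y_m = 196.93 − y.

[1] `<circle>` circle, #ff00ff→score S498 F1989: (58.77,161.22) → (52.14,177.21) → (36.15,183.84) → (20.16,177.21) → (13.53,161.22) → (20.16,145.23) → (36.15,138.60) → (52.14,145.23) → (58.77,161.22) (closed)

[2] `<polygon>` regular polygon, #ff00ff→score S498 F1989: (188.43,130.33) → (193.08,146.46) → (207.78,154.58) → (223.91,149.93) → (232.03,135.23) → (227.38,119.10) → (212.68,110.98) → (196.55,115.63) → (188.43,130.33) (closed)

[3] `<path>` cubic bezier, #ff00ff→score S498 F1989: (79.65,23.87) → (95.95,53.60) → (118.24,103.86) → (140.38,153.21) → (156.23,180.22)

[4] `<rect>` rectangle, #ff00ff→score S498 F1989: (151.66,103.11) → (172.77,103.11) → (172.77,26.99) → (151.66,26.99) → (151.66,103.11) (closed)

[5] `<polyline>` line segment, #ff00ff→score S498 F1989: (182.81,153.16) → (243.98,11.95)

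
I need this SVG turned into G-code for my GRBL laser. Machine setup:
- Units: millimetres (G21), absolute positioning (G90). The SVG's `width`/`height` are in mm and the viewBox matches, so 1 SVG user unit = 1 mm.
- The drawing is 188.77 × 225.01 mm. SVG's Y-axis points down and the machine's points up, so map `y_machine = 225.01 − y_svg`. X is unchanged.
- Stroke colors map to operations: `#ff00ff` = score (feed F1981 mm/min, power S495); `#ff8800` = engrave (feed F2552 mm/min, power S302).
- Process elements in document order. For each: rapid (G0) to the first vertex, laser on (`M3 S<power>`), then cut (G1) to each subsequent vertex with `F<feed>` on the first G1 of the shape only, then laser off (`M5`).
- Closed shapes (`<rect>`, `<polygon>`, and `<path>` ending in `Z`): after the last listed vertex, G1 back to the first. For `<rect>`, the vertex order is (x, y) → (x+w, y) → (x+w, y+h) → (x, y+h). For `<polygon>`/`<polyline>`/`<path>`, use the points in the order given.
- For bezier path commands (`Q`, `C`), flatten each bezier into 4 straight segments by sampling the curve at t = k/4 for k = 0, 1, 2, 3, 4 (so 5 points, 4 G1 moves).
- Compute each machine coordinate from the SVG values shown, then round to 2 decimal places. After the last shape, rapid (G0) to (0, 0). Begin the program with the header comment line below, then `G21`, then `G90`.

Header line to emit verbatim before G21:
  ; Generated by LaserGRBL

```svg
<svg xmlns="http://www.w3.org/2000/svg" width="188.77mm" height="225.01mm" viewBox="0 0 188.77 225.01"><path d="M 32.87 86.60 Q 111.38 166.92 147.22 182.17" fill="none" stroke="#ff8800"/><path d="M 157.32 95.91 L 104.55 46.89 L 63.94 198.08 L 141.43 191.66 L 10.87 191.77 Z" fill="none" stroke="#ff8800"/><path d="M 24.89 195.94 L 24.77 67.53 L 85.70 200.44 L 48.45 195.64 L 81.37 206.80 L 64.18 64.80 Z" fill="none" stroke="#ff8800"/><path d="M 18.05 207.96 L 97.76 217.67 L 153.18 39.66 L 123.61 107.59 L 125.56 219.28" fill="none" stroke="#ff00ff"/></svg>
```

viewBox `0 0 188.77 225.01` with mm width/height → 1 unit = 1 mm. Flip: y_m = 225.01 − y_svg.

**Shape 1** — `<path>` quadratic bezier, stroke `#ff8800` → engrave (S302, F2552). Control points (SVG): P0=(32.87,86.60), P1=(111.38,166.92), P2=(147.22,182.17); sampled at t=k/4. Machine vertices: (32.87,138.41) → (69.46,102.32) → (100.71,74.36) → (126.63,54.53) → (147.22,42.84). Open path.

**Shape 2** — `<path>` closed polygon, stroke `#ff8800` → engrave (S302, F2552). Machine vertices: (157.32,129.10) → (104.55,178.12) → (63.94,26.93) → (141.43,33.35) → (10.87,33.24) → (157.32,129.10). Closed: final G1 returns to the first vertex.

**Shape 3** — `<path>` closed polygon, stroke `#ff8800` → engrave (S302, F2552). Machine vertices: (24.89,29.07) → (24.77,157.48) → (85.70,24.57) → (48.45,29.37) → (81.37,18.21) → (64.18,160.21) → (24.89,29.07). Closed: final G1 returns to the first vertex.

**Shape 4** — `<path>` open polyline, stroke `#ff00ff` → score (S495, F1981). Machine vertices: (18.05,17.05) → (97.76,7.34) → (153.18,185.35) → (123.61,117.42) → (125.56,5.73). Open path.

; Generated by LaserGRBL
G21
G90
G0 X32.87 Y138.41
M3 S302
G1 X69.46 Y102.32 F2552
G1 X100.71 Y74.36
G1 X126.63 Y54.53
G1 X147.22 Y42.84
M5
G0 X157.32 Y129.10
M3 S302
G1 X104.55 Y178.12 F2552
G1 X63.94 Y26.93
G1 X141.43 Y33.35
G1 X10.87 Y33.24
G1 X157.32 Y129.10
M5
G0 X24.89 Y29.07
M3 S302
G1 X24.77 Y157.48 F2552
G1 X85.70 Y24.57
G1 X48.45 Y29.37
G1 X81.37 Y18.21
G1 X64.18 Y160.21
G1 X24.89 Y29.07
M5
G0 X18.05 Y17.05
M3 S495
G1 X97.76 Y7.34 F1981
G1 X153.18 Y185.35
G1 X123.61 Y117.42
G1 X125.56 Y5.73
M5
G0 X0.00 Y0.00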